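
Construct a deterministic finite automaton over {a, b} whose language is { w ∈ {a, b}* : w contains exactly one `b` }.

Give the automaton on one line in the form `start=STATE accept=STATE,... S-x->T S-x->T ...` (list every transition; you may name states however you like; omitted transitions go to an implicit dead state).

Count `b`s, saturating at 2: state q0 means no `b` yet, q1 means one `b` seen, q2 means more than one. Each `b` increments (capped at q2); other symbols loop. Accept from {q1}.
3 states suffice.
        a   b  
>  q0   q0  q1 
 * q1   q1  q2 
   q2   q2  q2 
(> = start, * = accepting)

start=q0 accept=q1 q0-a->q0 q0-b->q1 q1-a->q1 q1-b->q2 q2-a->q2 q2-b->q2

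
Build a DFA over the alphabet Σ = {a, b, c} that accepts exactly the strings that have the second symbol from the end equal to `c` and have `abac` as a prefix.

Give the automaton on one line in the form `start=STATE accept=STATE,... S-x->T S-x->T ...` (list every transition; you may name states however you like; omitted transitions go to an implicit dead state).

start=q0 accept=q6,q7 q0-a->q1 q0-b->q2 q0-c->q2 q1-a->q2 q1-b->q3 q1-c->q2 q2-a->q2 q2-b->q2 q2-c->q2 q3-a->q4 q3-b->q2 q3-c->q2 q4-a->q2 q4-b->q2 q4-c->q5 q5-a->q6 q5-b->q6 q5-c->q7 q6-a->q8 q6-b->q8 q6-c->q5 q7-a->q6 q7-b->q6 q7-c->q7 q8-a->q8 q8-b->q8 q8-c->q5

Handle the two conditions separately and then intersect. One (13 states) tracks the last 2 symbols read; the other (6 states) tracks whether the input so far still matches the prefix `abac`. Each combined state is a pair, one component from each; accept when both components accept. After merging equivalent states the machine shrinks.
With 9 states:
        a   b   c  
>  q0   q1  q2  q2 
   q1   q2  q3  q2 
   q2   q2  q2  q2 
   q3   q4  q2  q2 
   q4   q2  q2  q5 
   q5   q6  q6  q7 
 * q6   q8  q8  q5 
 * q7   q6  q6  q7 
   q8   q8  q8  q5 
(> = start, * = accepting)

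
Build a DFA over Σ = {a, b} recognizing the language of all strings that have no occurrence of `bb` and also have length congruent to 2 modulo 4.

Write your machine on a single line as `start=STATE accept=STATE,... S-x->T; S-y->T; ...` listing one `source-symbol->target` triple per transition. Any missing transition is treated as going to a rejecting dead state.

Build one automaton per condition and run them in lockstep. One (3 states) tracks partial matches of the forbidden pattern `bb`; the other (4 states) tracks the input length modulo 4. Each combined state is a pair, one component from each; accept when both components accept. After merging equivalent states the machine shrinks.
9 states suffice.
        a   b  
>  s0   s1  s2 
   s1   s3  s4 
   s2   s3  s5 
 * s3   s6  s7 
 * s4   s6  s5 
   s5   s5  s5 
   s6   s0  s8 
   s7   s0  s5 
   s8   s1  s5 
(> = start, * = accepting)

start=s0; accept=s3,s4; s0-a->s1; s0-b->s2; s1-a->s3; s1-b->s4; s2-a->s3; s2-b->s5; s3-a->s6; s3-b->s7; s4-a->s6; s4-b->s5; s5-a->s5; s5-b->s5; s6-a->s0; s6-b->s8; s7-a->s0; s7-b->s5; s8-a->s1; s8-b->s5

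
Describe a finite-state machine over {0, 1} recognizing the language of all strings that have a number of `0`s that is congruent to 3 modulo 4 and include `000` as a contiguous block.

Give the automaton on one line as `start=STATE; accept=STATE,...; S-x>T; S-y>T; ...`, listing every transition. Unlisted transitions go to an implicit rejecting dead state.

Build one automaton per condition and run them in lockstep. The first has 4 states tracking the count of `0`s modulo 4; the second has 4 states tracking whether and how much of `000` has been seen. A product state is a pair (one from each), accepting exactly when both do.
          0    1  
>  s0     s1   s0 
   s1     s2   s3 
   s2     s4   s5 
   s3     s6   s3 
 * s4     s7   s4 
   s5     s8   s5 
   s6     s9   s5 
   s7    s10   s7 
   s8    s11  s12 
   s9     s7  s12 
   s10   s13  s10 
   s11   s10   s0 
   s12   s14  s12 
   s13    s4  s13 
   s14   s15   s0 
   s15   s13   s3 
(> = start, * = accepting)

start=s0; accept=s4; s0-0>s1; s0-1>s0; s1-0>s2; s1-1>s3; s2-0>s4; s2-1>s5; s3-0>s6; s3-1>s3; s4-0>s7; s4-1>s4; s5-0>s8; s5-1>s5; s6-0>s9; s6-1>s5; s7-0>s10; s7-1>s7; s8-0>s11; s8-1>s12; s9-0>s7; s9-1>s12; s10-0>s13; s10-1>s10; s11-0>s10; s11-1>s0; s12-0>s14; s12-1>s12; s13-0>s4; s13-1>s13; s14-0>s15; s14-1>s0; s15-0>s13; s15-1>s3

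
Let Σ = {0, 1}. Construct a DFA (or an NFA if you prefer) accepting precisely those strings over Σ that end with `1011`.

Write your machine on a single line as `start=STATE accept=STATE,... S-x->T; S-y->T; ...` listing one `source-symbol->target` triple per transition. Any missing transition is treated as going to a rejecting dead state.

start=q0; accept=q4; q0-0->q0; q0-1->q1; q1-0->q2; q1-1->q1; q2-0->q0; q2-1->q3; q3-0->q2; q3-1->q4; q4-0->q2; q4-1->q1

Let each state record the length of the longest suffix of the input read so far that is also a prefix of `1011`. q1 means the last symbol is `1`; q2 means the last 2 symbols are `10`; q3 means the last 3 symbols are `101`; q4 means the last 4 symbols are `1011`. Accept only at q4, where the string currently ends in `1011`.
With 5 states:
        0   1  
>  q0   q0  q1 
   q1   q2  q1 
   q2   q0  q3 
   q3   q2  q4 
 * q4   q2  q1 
(> = start, * = accepting)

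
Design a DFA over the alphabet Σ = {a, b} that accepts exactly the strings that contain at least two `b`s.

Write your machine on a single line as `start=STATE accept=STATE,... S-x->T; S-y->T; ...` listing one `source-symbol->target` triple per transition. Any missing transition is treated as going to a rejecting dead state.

Count `b`s, saturating at 3: states s0 through s2 mean 0 through 2 `b`s seen; s3 means more than 2. Each `b` increments (capped at s3); other symbols loop. Accept from {s2, s3}.
        a   b  
>  s0   s0  s1 
   s1   s1  s2 
 * s2   s2  s3 
 * s3   s3  s3 
(> = start, * = accepting)

start=s0; accept=s2,s3; s0-a->s0; s0-b->s1; s1-a->s1; s1-b->s2; s2-a->s2; s2-b->s3; s3-a->s3; s3-b->s3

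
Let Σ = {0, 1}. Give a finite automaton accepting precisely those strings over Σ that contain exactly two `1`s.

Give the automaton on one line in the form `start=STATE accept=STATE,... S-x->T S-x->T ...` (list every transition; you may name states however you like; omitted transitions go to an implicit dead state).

Count `1`s, saturating at 3: states S0 through S2 mean 0 through 2 `1`s seen; S3 means more than 2. Each `1` increments (capped at S3); other symbols loop. Accept from {S2}.
With 4 states:
        0   1  
>  S0   S0  S1 
   S1   S1  S2 
 * S2   S2  S3 
   S3   S3  S3 
(> = start, * = accepting)

start=S0 accept=S2 S0-0->S0 S0-1->S1 S1-0->S1 S1-1->S2 S2-0->S2 S2-1->S3 S3-0->S3 S3-1->S3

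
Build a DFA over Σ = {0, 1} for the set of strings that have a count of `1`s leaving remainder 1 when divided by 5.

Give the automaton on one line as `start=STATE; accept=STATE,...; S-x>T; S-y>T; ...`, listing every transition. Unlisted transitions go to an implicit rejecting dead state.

Keep the running count of `1`s modulo 5: each `1` advances along the cycle q0 → q1 → q2 → q3 → q4 → q0 while other symbols loop. Accept at q1.
A 5-state machine:
        0   1  
>  q0   q0  q1 
 * q1   q1  q2 
   q2   q2  q3 
   q3   q3  q4 
   q4   q4  q0 
(> = start, * = accepting)

start=q0; accept=q1; q0-0>q0; q0-1>q1; q1-0>q1; q1-1>q2; q2-0>q2; q2-1>q3; q3-0>q3; q3-1>q4; q4-0>q4; q4-1>q0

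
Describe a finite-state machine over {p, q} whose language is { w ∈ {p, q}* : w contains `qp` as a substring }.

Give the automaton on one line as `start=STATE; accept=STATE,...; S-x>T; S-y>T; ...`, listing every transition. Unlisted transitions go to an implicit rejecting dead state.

Track how much of `qp` has been matched so far: state A is no progress, C is the absorbing accept state reached once `qp` has occurred. Intermediate states record partial matches; on a mismatch, fall back to the longest reusable overlap.
A 3-state machine:
       p  q 
>  A   A  B 
   B   C  B 
 * C   C  C 
(> = start, * = accepting)

start=A; accept=C; A-p>A; A-q>B; B-p>C; B-q>B; C-p>C; C-q>C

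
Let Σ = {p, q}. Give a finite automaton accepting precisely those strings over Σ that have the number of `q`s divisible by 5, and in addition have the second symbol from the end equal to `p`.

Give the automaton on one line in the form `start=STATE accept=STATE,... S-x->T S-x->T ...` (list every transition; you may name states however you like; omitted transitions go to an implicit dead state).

Build one automaton per condition and run them in lockstep. One (5 states) tracks the count of `q`s modulo 5; the other (7 states) tracks the last 2 symbols read. Each combined state is a pair, one component from each; accept when both components accept. Minimizing collapses redundant product states.
        p   q  
>  S0   S1  S2 
   S1   S3  S2 
   S2   S2  S4 
 * S3   S3  S2 
   S4   S4  S5 
   S5   S5  S6 
   S6   S7  S0 
   S7   S7  S8 
 * S8   S1  S2 
(> = start, * = accepting)

start=S0 accept=S3,S8 S0-p->S1 S0-q->S2 S1-p->S3 S1-q->S2 S2-p->S2 S2-q->S4 S3-p->S3 S3-q->S2 S4-p->S4 S4-q->S5 S5-p->S5 S5-q->S6 S6-p->S7 S6-q->S0 S7-p->S7 S7-q->S8 S8-p->S1 S8-q->S2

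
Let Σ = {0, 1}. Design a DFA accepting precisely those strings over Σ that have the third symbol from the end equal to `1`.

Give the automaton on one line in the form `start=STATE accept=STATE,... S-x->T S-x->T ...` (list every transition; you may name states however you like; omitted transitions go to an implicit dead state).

A DFA must remember the last 3 symbols (since which symbol is third-to-last isn't known until the input ends). Use one state per possible window of the last ≤3 symbols; accept from those whose window starts with `1`.
A 15-state machine:
          0    1  
>  S0     S1   S2 
   S1     S3   S4 
   S2     S5   S6 
   S3     S7   S8 
   S4     S9  S10 
   S5    S11  S12 
   S6    S13  S14 
   S7     S7   S8 
   S8     S9  S10 
   S9    S11  S12 
   S10   S13  S14 
 * S11    S7   S8 
 * S12    S9  S10 
 * S13   S11  S12 
 * S14   S13  S14 
(> = start, * = accepting)

start=S0 accept=S11,S12,S13,S14 S0-0->S1 S0-1->S2 S1-0->S3 S1-1->S4 S2-0->S5 S2-1->S6 S3-0->S7 S3-1->S8 S4-0->S9 S4-1->S10 S5-0->S11 S5-1->S12 S6-0->S13 S6-1->S14 S7-0->S7 S7-1->S8 S8-0->S9 S8-1->S10 S9-0->S11 S9-1->S12 S10-0->S13 S10-1->S14 S11-0->S7 S11-1->S8 S12-0->S9 S12-1->S10 S13-0->S11 S13-1->S12 S14-0->S13 S14-1->S14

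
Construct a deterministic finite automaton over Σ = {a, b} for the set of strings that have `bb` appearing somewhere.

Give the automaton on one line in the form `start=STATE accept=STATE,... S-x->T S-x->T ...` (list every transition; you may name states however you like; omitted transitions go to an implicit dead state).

States q0..q1 record the length of the longest prefix of `bb` that matches the current input suffix. Reaching q2 means `bb` has been seen, and we stay there forever. Accept from q2.
A 3-state machine:
        a   b  
>  q0   q0  q1 
   q1   q0  q2 
 * q2   q2  q2 
(> = start, * = accepting)

start=q0 accept=q2 q0-a->q0 q0-b->q1 q1-a->q0 q1-b->q2 q2-a->q2 q2-b->q2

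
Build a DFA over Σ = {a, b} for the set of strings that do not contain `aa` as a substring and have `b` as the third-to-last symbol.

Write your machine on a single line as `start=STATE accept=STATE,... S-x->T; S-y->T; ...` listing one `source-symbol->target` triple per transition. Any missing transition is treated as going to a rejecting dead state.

Handle the two conditions separately and then intersect. The first has 3 states tracking partial matches of the forbidden pattern `aa`; the second has 15 states tracking the last 3 symbols read. A product state is a pair (one from each), accepting exactly when both do. Minimizing collapses redundant product states.
A 9-state machine:
        a   b  
>  S0   S1  S2 
   S1   S3  S2 
   S2   S4  S5 
   S3   S3  S3 
   S4   S3  S6 
   S5   S7  S8 
 * S6   S4  S5 
 * S7   S3  S6 
 * S8   S7  S8 
(> = start, * = accepting)

start=S0; accept=S6,S7,S8; S0-a->S1; S0-b->S2; S1-a->S3; S1-b->S2; S2-a->S4; S2-b->S5; S3-a->S3; S3-b->S3; S4-a->S3; S4-b->S6; S5-a->S7; S5-b->S8; S6-a->S4; S6-b->S5; S7-a->S3; S7-b->S6; S8-a->S7; S8-b->S8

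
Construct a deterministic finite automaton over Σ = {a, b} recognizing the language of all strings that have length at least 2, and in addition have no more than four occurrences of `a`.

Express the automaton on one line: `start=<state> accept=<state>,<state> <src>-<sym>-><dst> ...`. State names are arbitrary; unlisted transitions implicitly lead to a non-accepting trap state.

Run two small machines in parallel and take their product. One (4 states) tracks the input length, saturating at 3; the other (6 states) tracks the count of `a`s, saturating at 5. Each combined state is a pair, one component from each; accept when both components accept.
With 12 states:
          a    b  
>  q0     q1   q2 
   q1     q3   q4 
   q2     q4   q5 
 * q3     q6   q7 
 * q4     q7   q8 
 * q5     q8   q9 
 * q6    q10   q6 
 * q7     q6   q7 
 * q8     q7   q8 
 * q9     q8   q9 
 * q10   q11  q10 
   q11   q11  q11 
(> = start, * = accepting)

start=q0 accept=q3,q4,q5,q6,q7,q8,q9,q10 q0-a->q1 q0-b->q2 q1-a->q3 q1-b->q4 q2-a->q4 q2-b->q5 q3-a->q6 q3-b->q7 q4-a->q7 q4-b->q8 q5-a->q8 q5-b->q9 q6-a->q10 q6-b->q6 q7-a->q6 q7-b->q7 q8-a->q7 q8-b->q8 q9-a->q8 q9-b->q9 q10-a->q11 q10-b->q10 q11-a->q11 q11-b->q11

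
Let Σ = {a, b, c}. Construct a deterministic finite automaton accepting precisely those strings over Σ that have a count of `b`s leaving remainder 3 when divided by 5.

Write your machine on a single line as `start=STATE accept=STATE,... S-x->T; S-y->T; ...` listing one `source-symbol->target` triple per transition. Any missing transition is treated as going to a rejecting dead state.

start=q0; accept=q3; q0-a->q0; q0-b->q1; q0-c->q0; q1-a->q1; q1-b->q2; q1-c->q1; q2-a->q2; q2-b->q3; q2-c->q2; q3-a->q3; q3-b->q4; q3-c->q3; q4-a->q4; q4-b->q0; q4-c->q4

Keep the running count of `b`s modulo 5: each `b` advances along the cycle q0 → q1 → q2 → q3 → q4 → q0 while other symbols loop. Accept at q3.
        a   b   c  
>  q0   q0  q1  q0 
   q1   q1  q2  q1 
   q2   q2  q3  q2 
 * q3   q3  q4  q3 
   q4   q4  q0  q4 
(> = start, * = accepting)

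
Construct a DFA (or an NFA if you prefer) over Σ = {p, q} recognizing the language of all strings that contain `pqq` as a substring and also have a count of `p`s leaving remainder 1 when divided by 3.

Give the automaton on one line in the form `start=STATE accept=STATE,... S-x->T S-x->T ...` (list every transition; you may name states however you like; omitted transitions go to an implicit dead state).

Build one automaton per condition and run them in lockstep. The first has 4 states tracking whether and how much of `pqq` has been seen; the second has 3 states tracking the count of `p`s modulo 3. A product state is a pair (one from each), accepting exactly when both do.
With 10 states:
       p  q 
>  A   B  A 
   B   C  D 
   C   E  F 
   D   C  G 
   E   B  H 
   F   E  I 
 * G   I  G 
   H   B  J 
   I   J  I 
   J   G  J 
(> = start, * = accepting)

start=A accept=G A-p->B A-q->A B-p->C B-q->D C-p->E C-q->F D-p->C D-q->G E-p->B E-q->H F-p->E F-q->I G-p->I G-q->G H-p->B H-q->J I-p->J I-q->I J-p->G J-q->J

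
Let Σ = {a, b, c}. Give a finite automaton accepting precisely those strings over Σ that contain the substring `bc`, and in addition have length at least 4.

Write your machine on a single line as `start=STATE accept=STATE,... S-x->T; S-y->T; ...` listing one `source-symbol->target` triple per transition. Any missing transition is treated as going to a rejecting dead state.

start=s0; accept=s8; s0-a->s1; s0-b->s2; s0-c->s1; s1-a->s3; s1-b->s4; s1-c->s3; s2-a->s3; s2-b->s4; s2-c->s5; s3-a->s3; s3-b->s6; s3-c->s3; s4-a->s3; s4-b->s6; s4-c->s7; s5-a->s7; s5-b->s7; s5-c->s7; s6-a->s3; s6-b->s6; s6-c->s8; s7-a->s8; s7-b->s8; s7-c->s8; s8-a->s8; s8-b->s8; s8-c->s8

Build one automaton per condition and run them in lockstep. The first has 3 states tracking whether and how much of `bc` has been seen; the second has 6 states tracking the input length, saturating at 5. A product state is a pair (one from each), accepting exactly when both do. Minimizing collapses redundant product states.
With 9 states:
        a   b   c  
>  s0   s1  s2  s1 
   s1   s3  s4  s3 
   s2   s3  s4  s5 
   s3   s3  s6  s3 
   s4   s3  s6  s7 
   s5   s7  s7  s7 
   s6   s3  s6  s8 
   s7   s8  s8  s8 
 * s8   s8  s8  s8 
(> = start, * = accepting)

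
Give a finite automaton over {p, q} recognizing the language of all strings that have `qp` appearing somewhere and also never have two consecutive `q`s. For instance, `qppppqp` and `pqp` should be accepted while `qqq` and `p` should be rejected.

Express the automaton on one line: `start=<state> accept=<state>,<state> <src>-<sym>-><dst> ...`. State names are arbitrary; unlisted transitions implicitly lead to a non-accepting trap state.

Build one automaton per condition and run them in lockstep. The first has 3 states tracking whether and how much of `qp` has been seen; the second has 3 states tracking partial matches of the forbidden pattern `qq`. A product state is a pair (one from each), accepting exactly when both do.
6 states suffice.
        p   q  
>  s0   s0  s1 
   s1   s2  s3 
 * s2   s2  s4 
   s3   s5  s3 
 * s4   s2  s5 
   s5   s5  s5 
(> = start, * = accepting)

start=s0 accept=s2,s4 s0-p->s0 s0-q->s1 s1-p->s2 s1-q->s3 s2-p->s2 s2-q->s4 s3-p->s5 s3-q->s3 s4-p->s2 s4-q->s5 s5-p->s5 s5-q->s5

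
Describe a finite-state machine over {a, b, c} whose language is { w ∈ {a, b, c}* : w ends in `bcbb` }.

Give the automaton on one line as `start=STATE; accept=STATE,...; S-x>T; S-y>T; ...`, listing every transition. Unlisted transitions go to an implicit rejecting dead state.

start=s0; accept=s4; s0-a>s0; s0-b>s1; s0-c>s0; s1-a>s0; s1-b>s1; s1-c>s2; s2-a>s0; s2-b>s3; s2-c>s0; s3-a>s0; s3-b>s4; s3-c>s2; s4-a>s0; s4-b>s1; s4-c>s2

Remember how much of `bcbb` the current input suffix matches. State s0 means no match yet; s1 means the last symbol is `b`; s2 means the last 2 symbols are `bc`; s3 means the last 3 symbols are `bcb`; s4 means the last 4 symbols are `bcbb`. Only s4 accepts. On a mismatch, fall back to the longest proper suffix that is still a prefix of `bcbb`.
5 states suffice.
        a   b   c  
>  s0   s0  s1  s0 
   s1   s0  s1  s2 
   s2   s0  s3  s0 
   s3   s0  s4  s2 
 * s4   s0  s1  s2 
(> = start, * = accepting)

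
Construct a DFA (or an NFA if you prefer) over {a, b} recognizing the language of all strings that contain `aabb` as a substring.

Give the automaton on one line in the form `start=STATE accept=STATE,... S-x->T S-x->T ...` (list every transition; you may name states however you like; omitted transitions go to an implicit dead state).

start=q0 accept=q4 q0-a->q1 q0-b->q0 q1-a->q2 q1-b->q0 q2-a->q2 q2-b->q3 q3-a->q1 q3-b->q4 q4-a->q4 q4-b->q4

States q0..q3 record the length of the longest prefix of `aabb` that matches the current input suffix. Reaching q4 means `aabb` has been seen, and we stay there forever. Accept from q4.
        a   b  
>  q0   q1  q0 
   q1   q2  q0 
   q2   q2  q3 
   q3   q1  q4 
 * q4   q4  q4 
(> = start, * = accepting)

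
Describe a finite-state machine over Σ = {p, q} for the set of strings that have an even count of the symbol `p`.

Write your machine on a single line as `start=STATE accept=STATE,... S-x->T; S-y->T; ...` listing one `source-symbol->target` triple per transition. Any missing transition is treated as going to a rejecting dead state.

start=S0; accept=S0; S0-p->S1; S0-q->S0; S1-p->S0; S1-q->S1

Keep the running count of `p`s modulo 2: each `p` advances along the cycle S0 → S1 → S0 while other symbols loop. Accept at S0.
2 states suffice.
        p   q  
>* S0   S1  S0 
   S1   S0  S1 
(> = start, * = accepting)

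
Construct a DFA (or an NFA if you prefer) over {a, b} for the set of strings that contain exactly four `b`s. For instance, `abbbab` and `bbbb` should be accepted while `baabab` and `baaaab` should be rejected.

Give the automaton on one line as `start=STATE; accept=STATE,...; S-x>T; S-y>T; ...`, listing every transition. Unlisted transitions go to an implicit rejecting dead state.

start=q0; accept=q4; q0-a>q0; q0-b>q1; q1-a>q1; q1-b>q2; q2-a>q2; q2-b>q3; q3-a>q3; q3-b>q4; q4-a>q4; q4-b>q5; q5-a>q5; q5-b>q5

Count `b`s, saturating at 5: states q0 through q4 mean 0 through 4 `b`s seen; q5 means more than 4. Each `b` increments (capped at q5); other symbols loop. Accept from {q4}.
With 6 states:
        a   b  
>  q0   q0  q1 
   q1   q1  q2 
   q2   q2  q3 
   q3   q3  q4 
 * q4   q4  q5 
   q5   q5  q5 
(> = start, * = accepting)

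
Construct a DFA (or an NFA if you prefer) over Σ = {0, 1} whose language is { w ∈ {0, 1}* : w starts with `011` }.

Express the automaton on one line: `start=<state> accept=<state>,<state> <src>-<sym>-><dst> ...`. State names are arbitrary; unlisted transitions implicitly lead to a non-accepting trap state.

Check the first 3 symbols one by one: q0 through q2 record how many have matched `011` so far; any wrong symbol goes to the dead state q4. After all 3 match we enter the accepting sink q3.
With 5 states:
        0   1  
>  q0   q1  q4 
   q1   q4  q2 
   q2   q4  q3 
 * q3   q3  q3 
   q4   q4  q4 
(> = start, * = accepting)

start=q0 accept=q3 q0-0->q1 q0-1->q4 q1-0->q4 q1-1->q2 q2-0->q4 q2-1->q3 q3-0->q3 q3-1->q3 q4-0->q4 q4-1->q4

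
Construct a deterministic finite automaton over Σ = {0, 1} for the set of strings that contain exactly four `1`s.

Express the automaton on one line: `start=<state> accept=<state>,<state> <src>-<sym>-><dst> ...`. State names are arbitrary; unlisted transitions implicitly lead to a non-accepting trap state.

start=A accept=E A-0->A A-1->B B-0->B B-1->C C-0->C C-1->D D-0->D D-1->E E-0->E E-1->F F-0->F F-1->F

Only the number of `1`s matters, and only up to 5. Make a chain A → B → C → D → E → F advanced by each `1` (with F absorbing); every other symbol self-loops. The accepting set is {E}.
       0  1 
>  A   A  B 
   B   B  C 
   C   C  D 
   D   D  E 
 * E   E  F 
   F   F  F 
(> = start, * = accepting)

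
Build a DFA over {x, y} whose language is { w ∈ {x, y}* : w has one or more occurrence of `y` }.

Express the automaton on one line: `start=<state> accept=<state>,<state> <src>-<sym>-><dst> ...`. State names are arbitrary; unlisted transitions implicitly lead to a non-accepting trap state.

start=q0 accept=q1,q2 q0-x->q0 q0-y->q1 q1-x->q1 q1-y->q2 q2-x->q2 q2-y->q2

Only the number of `y`s matters, and only up to 2. Make a chain q0 → q1 → q2 advanced by each `y` (with q2 absorbing); every other symbol self-loops. The accepting set is {q1, q2}.
3 states suffice.
        x   y  
>  q0   q0  q1 
 * q1   q1  q2 
 * q2   q2  q2 
(> = start, * = accepting)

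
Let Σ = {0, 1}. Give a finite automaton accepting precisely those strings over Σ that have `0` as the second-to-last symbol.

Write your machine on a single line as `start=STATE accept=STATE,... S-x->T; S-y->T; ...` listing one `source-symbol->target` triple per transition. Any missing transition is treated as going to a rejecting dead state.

start=q0; accept=q3,q4; q0-0->q1; q0-1->q2; q1-0->q3; q1-1->q4; q2-0->q5; q2-1->q6; q3-0->q3; q3-1->q4; q4-0->q5; q4-1->q6; q5-0->q3; q5-1->q4; q6-0->q5; q6-1->q6

A DFA must remember the last 2 symbols (since which symbol is second-to-last isn't known until the input ends). Use one state per possible window of the last ≤2 symbols; accept from those whose window starts with `0`.
A 7-state machine:
        0   1  
>  q0   q1  q2 
   q1   q3  q4 
   q2   q5  q6 
 * q3   q3  q4 
 * q4   q5  q6 
   q5   q3  q4 
   q6   q5  q6 
(> = start, * = accepting)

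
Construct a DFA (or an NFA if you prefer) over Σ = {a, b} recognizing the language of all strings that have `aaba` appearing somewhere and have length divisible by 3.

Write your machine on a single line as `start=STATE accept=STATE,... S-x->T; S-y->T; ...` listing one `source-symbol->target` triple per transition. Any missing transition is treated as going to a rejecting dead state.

start=s0; accept=s14; s0-a->s1; s0-b->s2; s1-a->s3; s1-b->s4; s2-a->s5; s2-b->s4; s3-a->s6; s3-b->s7; s4-a->s8; s4-b->s0; s5-a->s6; s5-b->s0; s6-a->s9; s6-b->s10; s7-a->s11; s7-b->s2; s8-a->s9; s8-b->s2; s9-a->s3; s9-b->s12; s10-a->s13; s10-b->s4; s11-a->s13; s11-b->s13; s12-a->s14; s12-b->s0; s13-a->s14; s13-b->s14; s14-a->s11; s14-b->s11

Run two small machines in parallel and take their product. The first has 5 states tracking whether and how much of `aaba` has been seen; the second has 3 states tracking the input length modulo 3. A product state is a pair (one from each), accepting exactly when both do.
A 15-state machine:
          a    b  
>  s0     s1   s2 
   s1     s3   s4 
   s2     s5   s4 
   s3     s6   s7 
   s4     s8   s0 
   s5     s6   s0 
   s6     s9  s10 
   s7    s11   s2 
   s8     s9   s2 
   s9     s3  s12 
   s10   s13   s4 
   s11   s13  s13 
   s12   s14   s0 
   s13   s14  s14 
 * s14   s11  s11 
(> = start, * = accepting)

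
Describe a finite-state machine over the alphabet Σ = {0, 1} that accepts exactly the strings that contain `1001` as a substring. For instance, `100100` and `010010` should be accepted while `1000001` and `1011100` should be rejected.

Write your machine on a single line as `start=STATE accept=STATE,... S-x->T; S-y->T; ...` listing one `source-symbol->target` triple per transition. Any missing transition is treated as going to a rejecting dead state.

start=s0; accept=s4; s0-0->s0; s0-1->s1; s1-0->s2; s1-1->s1; s2-0->s3; s2-1->s1; s3-0->s0; s3-1->s4; s4-0->s4; s4-1->s4

Track how much of `1001` has been matched so far: state s0 is no progress, s4 is the absorbing accept state reached once `1001` has occurred. Intermediate states record partial matches; on a mismatch, fall back to the longest reusable overlap.
With 5 states:
        0   1  
>  s0   s0  s1 
   s1   s2  s1 
   s2   s3  s1 
   s3   s0  s4 
 * s4   s4  s4 
(> = start, * = accepting)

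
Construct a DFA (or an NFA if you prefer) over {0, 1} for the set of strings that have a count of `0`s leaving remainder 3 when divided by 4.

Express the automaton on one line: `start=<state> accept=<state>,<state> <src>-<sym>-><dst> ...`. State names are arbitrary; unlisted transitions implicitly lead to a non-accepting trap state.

start=q0 accept=q3 q0-0->q1 q0-1->q0 q1-0->q2 q1-1->q1 q2-0->q3 q2-1->q2 q3-0->q0 q3-1->q3

The only thing that matters is how many `0`s have appeared, reduced mod 4. Use one state per residue: q0 for 0, …, q3 for 3. Reading `0` moves to the next residue; anything else stays put. q3 is accepting.
        0   1  
>  q0   q1  q0 
   q1   q2  q1 
   q2   q3  q2 
 * q3   q0  q3 
(> = start, * = accepting)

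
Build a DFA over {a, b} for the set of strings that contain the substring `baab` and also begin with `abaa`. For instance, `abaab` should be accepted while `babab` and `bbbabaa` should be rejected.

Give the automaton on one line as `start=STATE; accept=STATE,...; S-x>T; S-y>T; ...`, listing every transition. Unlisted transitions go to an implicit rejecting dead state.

Run two small machines in parallel and take their product. One (5 states) tracks whether and how much of `baab` has been seen; the other (6 states) tracks whether the input so far still matches the prefix `abaa`. Each combined state is a pair, one component from each; accept when both components accept.
A 14-state machine:
          a    b  
>  q0     q1   q2 
   q1     q3   q4 
   q2     q5   q2 
   q3     q3   q2 
   q4     q6   q2 
   q5     q7   q2 
   q6     q8   q2 
   q7     q3   q9 
   q8    q10  q11 
   q9     q9   q9 
   q10   q10  q12 
 * q11   q11  q11 
   q12   q13  q12 
   q13    q8  q12 
(> = start, * = accepting)

start=q0; accept=q11; q0-a>q1; q0-b>q2; q1-a>q3; q1-b>q4; q2-a>q5; q2-b>q2; q3-a>q3; q3-b>q2; q4-a>q6; q4-b>q2; q5-a>q7; q5-b>q2; q6-a>q8; q6-b>q2; q7-a>q3; q7-b>q9; q8-a>q10; q8-b>q11; q9-a>q9; q9-b>q9; q10-a>q10; q10-b>q12; q11-a>q11; q11-b>q11; q12-a>q13; q12-b>q12; q13-a>q8; q13-b>q12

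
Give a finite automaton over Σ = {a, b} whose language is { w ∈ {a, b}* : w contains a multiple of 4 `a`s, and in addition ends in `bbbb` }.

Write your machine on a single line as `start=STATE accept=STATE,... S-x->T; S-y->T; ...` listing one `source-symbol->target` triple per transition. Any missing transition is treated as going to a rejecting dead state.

start=q0; accept=q7; q0-a->q1; q0-b->q2; q1-a->q3; q1-b->q1; q2-a->q1; q2-b->q4; q3-a->q5; q3-b->q3; q4-a->q1; q4-b->q6; q5-a->q0; q5-b->q5; q6-a->q1; q6-b->q7; q7-a->q1; q7-b->q7

Build one automaton per condition and run them in lockstep. One (4 states) tracks the count of `a`s modulo 4; the other (5 states) tracks how much of the suffix `bbbb` has currently been matched. Each combined state is a pair, one component from each; accept when both components accept. Minimizing collapses redundant product states.
        a   b  
>  q0   q1  q2 
   q1   q3  q1 
   q2   q1  q4 
   q3   q5  q3 
   q4   q1  q6 
   q5   q0  q5 
   q6   q1  q7 
 * q7   q1  q7 
(> = start, * = accepting)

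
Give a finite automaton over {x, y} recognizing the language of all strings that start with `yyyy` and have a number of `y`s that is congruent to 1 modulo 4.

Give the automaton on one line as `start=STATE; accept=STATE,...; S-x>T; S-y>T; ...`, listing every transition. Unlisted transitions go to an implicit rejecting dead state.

start=q0; accept=q9; q0-x>q1; q0-y>q2; q1-x>q1; q1-y>q3; q2-x>q3; q2-y>q4; q3-x>q3; q3-y>q5; q4-x>q5; q4-y>q6; q5-x>q5; q5-y>q7; q6-x>q7; q6-y>q8; q7-x>q7; q7-y>q1; q8-x>q8; q8-y>q9; q9-x>q9; q9-y>q10; q10-x>q10; q10-y>q11; q11-x>q11; q11-y>q8

Handle the two conditions separately and then intersect. The first has 6 states tracking whether the input so far still matches the prefix `yyyy`; the second has 4 states tracking the count of `y`s modulo 4. A product state is a pair (one from each), accepting exactly when both do.
          x    y  
>  q0     q1   q2 
   q1     q1   q3 
   q2     q3   q4 
   q3     q3   q5 
   q4     q5   q6 
   q5     q5   q7 
   q6     q7   q8 
   q7     q7   q1 
   q8     q8   q9 
 * q9     q9  q10 
   q10   q10  q11 
   q11   q11   q8 
(> = start, * = accepting)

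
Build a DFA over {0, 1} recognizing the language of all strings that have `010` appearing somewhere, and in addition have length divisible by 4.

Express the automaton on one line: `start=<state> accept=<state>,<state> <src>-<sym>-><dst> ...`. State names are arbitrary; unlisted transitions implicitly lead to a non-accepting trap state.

Handle the two conditions separately and then intersect. The first has 4 states tracking whether and how much of `010` has been seen; the second has 4 states tracking the input length modulo 4. A product state is a pair (one from each), accepting exactly when both do.
16 states suffice.
          0    1  
>  q0     q1   q2 
   q1     q3   q4 
   q2     q3   q5 
   q3     q6   q7 
   q4     q8   q9 
   q5     q6   q9 
   q6    q10  q11 
   q7    q12   q0 
   q8    q12  q12 
   q9    q10   q0 
   q10    q1  q13 
   q11   q14   q2 
 * q12   q14  q14 
   q13   q15   q5 
   q14   q15  q15 
   q15    q8   q8 
(> = start, * = accepting)

start=q0 accept=q12 q0-0->q1 q0-1->q2 q1-0->q3 q1-1->q4 q2-0->q3 q2-1->q5 q3-0->q6 q3-1->q7 q4-0->q8 q4-1->q9 q5-0->q6 q5-1->q9 q6-0->q10 q6-1->q11 q7-0->q12 q7-1->q0 q8-0->q12 q8-1->q12 q9-0->q10 q9-1->q0 q10-0->q1 q10-1->q13 q11-0->q14 q11-1->q2 q12-0->q14 q12-1->q14 q13-0->q15 q13-1->q5 q14-0->q15 q14-1->q15 q15-0->q8 q15-1->q8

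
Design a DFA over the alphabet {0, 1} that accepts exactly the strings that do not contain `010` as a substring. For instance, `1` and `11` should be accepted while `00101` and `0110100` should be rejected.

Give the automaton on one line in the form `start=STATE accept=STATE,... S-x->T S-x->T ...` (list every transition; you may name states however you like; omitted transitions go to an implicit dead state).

start=s0 accept=s0,s1,s2 s0-0->s1 s0-1->s0 s1-0->s1 s1-1->s2 s2-0->s3 s2-1->s0 s3-0->s3 s3-1->s3

This is the complement of 'contains `010`'. Use the same substring-matching states — s0 through s3 holding how much of `010` has just been matched — but flip the accepting set: everything except the trap s3 accepts.
A 4-state machine:
        0   1  
>* s0   s1  s0 
 * s1   s1  s2 
 * s2   s3  s0 
   s3   s3  s3 
(> = start, * = accepting)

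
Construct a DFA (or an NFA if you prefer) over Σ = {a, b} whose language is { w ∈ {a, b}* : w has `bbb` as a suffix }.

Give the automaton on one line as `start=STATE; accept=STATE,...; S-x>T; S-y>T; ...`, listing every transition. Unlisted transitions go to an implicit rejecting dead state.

start=q0; accept=q3; q0-a>q0; q0-b>q1; q1-a>q0; q1-b>q2; q2-a>q0; q2-b>q3; q3-a>q0; q3-b>q3

Remember how much of `bbb` the current input suffix matches. State q0 means no match yet; q1 means the last symbol is `b`; q2 means the last 2 symbols are `bb`; q3 means the last 3 symbols are `bbb`. Only q3 accepts. On a mismatch, fall back to the longest proper suffix that is still a prefix of `bbb`.
With 4 states:
        a   b  
>  q0   q0  q1 
   q1   q0  q2 
   q2   q0  q3 
 * q3   q0  q3 
(> = start, * = accepting)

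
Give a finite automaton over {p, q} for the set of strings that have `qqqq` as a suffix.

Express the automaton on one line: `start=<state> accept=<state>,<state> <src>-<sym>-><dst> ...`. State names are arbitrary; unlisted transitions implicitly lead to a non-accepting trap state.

start=A accept=E A-p->A A-q->B B-p->A B-q->C C-p->A C-q->D D-p->A D-q->E E-p->A E-q->E

Let each state record the length of the longest suffix of the input read so far that is also a prefix of `qqqq`. B means the last symbol is `q`; C means the last 2 symbols are `qq`; D means the last 3 symbols are `qqq`; E means the last 4 symbols are `qqqq`. Accept only at E, where the string currently ends in `qqqq`.
With 5 states:
       p  q 
>  A   A  B 
   B   A  C 
   C   A  D 
   D   A  E 
 * E   A  E 
(> = start, * = accepting)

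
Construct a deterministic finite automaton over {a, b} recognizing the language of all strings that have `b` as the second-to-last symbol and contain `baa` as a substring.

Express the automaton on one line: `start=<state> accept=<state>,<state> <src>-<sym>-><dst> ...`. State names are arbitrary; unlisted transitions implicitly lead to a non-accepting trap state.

Run two small machines in parallel and take their product. The first has 7 states tracking the last 2 symbols read; the second has 4 states tracking whether and how much of `baa` has been seen. A product state is a pair (one from each), accepting exactly when both do. Equivalent product states are then merged.
7 states suffice.
        a   b  
>  s0   s0  s1 
   s1   s2  s1 
   s2   s3  s1 
   s3   s3  s4 
   s4   s5  s6 
 * s5   s3  s4 
 * s6   s5  s6 
(> = start, * = accepting)

start=s0 accept=s5,s6 s0-a->s0 s0-b->s1 s1-a->s2 s1-b->s1 s2-a->s3 s2-b->s1 s3-a->s3 s3-b->s4 s4-a->s5 s4-b->s6 s5-a->s3 s5-b->s4 s6-a->s5 s6-b->s6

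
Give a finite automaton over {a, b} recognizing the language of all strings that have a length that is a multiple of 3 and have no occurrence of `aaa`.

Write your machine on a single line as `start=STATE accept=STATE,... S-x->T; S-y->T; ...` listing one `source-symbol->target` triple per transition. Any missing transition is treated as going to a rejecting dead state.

Build one automaton per condition and run them in lockstep. The first has 3 states tracking the input length modulo 3; the second has 4 states tracking partial matches of the forbidden pattern `aaa`. A product state is a pair (one from each), accepting exactly when both do.
With 12 states:
          a    b  
>* S0     S1   S2 
   S1     S3   S4 
   S2     S5   S4 
   S3     S6   S0 
   S4     S7   S0 
   S5     S8   S0 
   S6     S9   S9 
 * S7    S10   S2 
 * S8     S9   S2 
   S9    S11  S11 
   S10   S11   S4 
   S11    S6   S6 
(> = start, * = accepting)

start=S0; accept=S0,S7,S8; S0-a->S1; S0-b->S2; S1-a->S3; S1-b->S4; S2-a->S5; S2-b->S4; S3-a->S6; S3-b->S0; S4-a->S7; S4-b->S0; S5-a->S8; S5-b->S0; S6-a->S9; S6-b->S9; S7-a->S10; S7-b->S2; S8-a->S9; S8-b->S2; S9-a->S11; S9-b->S11; S10-a->S11; S10-b->S4; S11-a->S6; S11-b->S6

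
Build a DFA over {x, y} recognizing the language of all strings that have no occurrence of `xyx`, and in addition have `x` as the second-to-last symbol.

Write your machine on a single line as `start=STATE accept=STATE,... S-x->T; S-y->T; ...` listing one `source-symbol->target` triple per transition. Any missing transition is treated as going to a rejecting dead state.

start=q0; accept=q2,q3; q0-x->q1; q0-y->q0; q1-x->q2; q1-y->q3; q2-x->q2; q2-y->q3; q3-x->q4; q3-y->q0; q4-x->q4; q4-y->q4

Run two small machines in parallel and take their product. The first has 4 states tracking partial matches of the forbidden pattern `xyx`; the second has 7 states tracking the last 2 symbols read. A product state is a pair (one from each), accepting exactly when both do. After merging equivalent states the machine shrinks.
A 5-state machine:
        x   y  
>  q0   q1  q0 
   q1   q2  q3 
 * q2   q2  q3 
 * q3   q4  q0 
   q4   q4  q4 
(> = start, * = accepting)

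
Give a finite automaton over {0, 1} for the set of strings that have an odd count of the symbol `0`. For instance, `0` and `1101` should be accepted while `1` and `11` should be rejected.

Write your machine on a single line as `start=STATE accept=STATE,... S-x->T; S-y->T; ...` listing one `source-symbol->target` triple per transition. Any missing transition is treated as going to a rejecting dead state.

start=s0; accept=s1; s0-0->s1; s0-1->s0; s1-0->s0; s1-1->s1

The only thing that matters is how many `0`s have appeared, reduced mod 2. Use one state per residue: s0 for 0, …, s1 for 1. Reading `0` moves to the next residue; anything else stays put. s1 is accepting.
        0   1  
>  s0   s1  s0 
 * s1   s0  s1 
(> = start, * = accepting)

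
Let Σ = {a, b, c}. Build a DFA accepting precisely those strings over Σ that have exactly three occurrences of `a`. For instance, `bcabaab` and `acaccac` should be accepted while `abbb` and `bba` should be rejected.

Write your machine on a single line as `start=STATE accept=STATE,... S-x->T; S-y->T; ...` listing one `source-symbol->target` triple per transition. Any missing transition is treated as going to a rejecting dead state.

start=q0; accept=q3; q0-a->q1; q0-b->q0; q0-c->q0; q1-a->q2; q1-b->q1; q1-c->q1; q2-a->q3; q2-b->q2; q2-c->q2; q3-a->q4; q3-b->q3; q3-c->q3; q4-a->q4; q4-b->q4; q4-c->q4

Only the number of `a`s matters, and only up to 4. Make a chain q0 → q1 → q2 → q3 → q4 advanced by each `a` (with q4 absorbing); every other symbol self-loops. The accepting set is {q3}.
        a   b   c  
>  q0   q1  q0  q0 
   q1   q2  q1  q1 
   q2   q3  q2  q2 
 * q3   q4  q3  q3 
   q4   q4  q4  q4 
(> = start, * = accepting)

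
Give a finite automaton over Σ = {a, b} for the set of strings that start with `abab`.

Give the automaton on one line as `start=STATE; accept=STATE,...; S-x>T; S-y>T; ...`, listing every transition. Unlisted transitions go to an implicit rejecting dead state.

Walk along `abab` while the input agrees: from q0 take `a` to q1, and so on. Any deviation drops to the rejecting sink q5. Once q4 is reached the prefix is confirmed and every continuation is accepted.
With 6 states:
        a   b  
>  q0   q1  q5 
   q1   q5  q2 
   q2   q3  q5 
   q3   q5  q4 
 * q4   q4  q4 
   q5   q5  q5 
(> = start, * = accepting)

start=q0; accept=q4; q0-a>q1; q0-b>q5; q1-a>q5; q1-b>q2; q2-a>q3; q2-b>q5; q3-a>q5; q3-b>q4; q4-a>q4; q4-b>q4; q5-a>q5; q5-b>q5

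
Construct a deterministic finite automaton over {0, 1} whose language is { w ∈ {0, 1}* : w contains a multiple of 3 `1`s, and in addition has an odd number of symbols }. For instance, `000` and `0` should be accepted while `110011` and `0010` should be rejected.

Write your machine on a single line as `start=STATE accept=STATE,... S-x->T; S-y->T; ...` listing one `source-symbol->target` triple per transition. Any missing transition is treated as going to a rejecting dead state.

start=S0; accept=S1; S0-0->S1; S0-1->S2; S1-0->S0; S1-1->S3; S2-0->S3; S2-1->S4; S3-0->S2; S3-1->S5; S4-0->S5; S4-1->S1; S5-0->S4; S5-1->S0

Build one automaton per condition and run them in lockstep. One (3 states) tracks the count of `1`s modulo 3; the other (2 states) tracks the input length modulo 2. Each combined state is a pair, one component from each; accept when both components accept.
A 6-state machine:
        0   1  
>  S0   S1  S2 
 * S1   S0  S3 
   S2   S3  S4 
   S3   S2  S5 
   S4   S5  S1 
   S5   S4  S0 
(> = start, * = accepting)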